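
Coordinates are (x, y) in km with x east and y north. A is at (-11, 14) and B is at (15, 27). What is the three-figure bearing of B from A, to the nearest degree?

Δeast = 15 − -11 = 26.00; Δnorth = 27 − 14 = 13.00.
Bearing = atan2(Δeast, Δnorth) mod 360° = 63.43° ≈ 063°.

063°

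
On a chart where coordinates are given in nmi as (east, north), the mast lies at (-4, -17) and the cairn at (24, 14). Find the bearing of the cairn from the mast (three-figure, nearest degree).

Δeast = 24 − -4 = 28.00; Δnorth = 14 − -17 = 31.00.
Bearing = atan2(Δeast, Δnorth) mod 360° = 42.09° ≈ 042°.

042°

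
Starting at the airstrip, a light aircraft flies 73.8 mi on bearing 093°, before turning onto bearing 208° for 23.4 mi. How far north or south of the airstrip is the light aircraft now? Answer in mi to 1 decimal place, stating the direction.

24.5 mi south

Leg 1 (093°, 73.8 mi): east 73.8 sin 93° = 73.70, north 73.8 cos 93° = -3.86
Leg 2 (208°, 23.4 mi): east 23.4 sin 208° = -10.99, north 23.4 cos 208° = -20.66
Net north component: -24.52 mi.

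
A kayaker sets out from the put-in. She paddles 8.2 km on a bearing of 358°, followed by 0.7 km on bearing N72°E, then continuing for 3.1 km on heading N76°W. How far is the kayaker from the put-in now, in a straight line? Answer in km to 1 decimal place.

9.5 km

Leg 1 (358°, 8.2 km): east 8.2 sin 358° = -0.29, north 8.2 cos 358° = 8.20
Leg 2 (N72°E, 0.7 km): east 0.7 sin 72° = 0.67, north 0.7 cos 72° = 0.22
Leg 3 (N76°W, 3.1 km): east 3.1 sin 284° = -3.01, north 3.1 cos 284° = 0.75
Net: -2.63 east, 9.16 north. Distance = √((-2.63)² + (9.16)²) = 9.531 km.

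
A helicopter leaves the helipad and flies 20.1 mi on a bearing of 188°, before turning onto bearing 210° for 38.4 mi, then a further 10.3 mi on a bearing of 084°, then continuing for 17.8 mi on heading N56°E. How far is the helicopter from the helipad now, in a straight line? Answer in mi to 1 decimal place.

Leg 1 (188°, 20.1 mi): east 20.1 sin 188° = -2.80, north 20.1 cos 188° = -19.90
Leg 2 (210°, 38.4 mi): east 38.4 sin 210° = -19.20, north 38.4 cos 210° = -33.26
Leg 3 (084°, 10.3 mi): east 10.3 sin 84° = 10.24, north 10.3 cos 84° = 1.08
Leg 4 (N56°E, 17.8 mi): east 17.8 sin 56° = 14.76, north 17.8 cos 56° = 9.95
Net: 3.00 east, -42.13 north. Distance = √((3.00)² + (-42.13)²) = 42.236 mi.

42.2 mi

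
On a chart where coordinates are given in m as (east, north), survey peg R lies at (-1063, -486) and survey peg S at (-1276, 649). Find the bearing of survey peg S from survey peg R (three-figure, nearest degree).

Δeast = -1276 − -1063 = -213.00; Δnorth = 649 − -486 = 1135.00.
Bearing = atan2(Δeast, Δnorth) mod 360° = 349.37° ≈ 349°.

349°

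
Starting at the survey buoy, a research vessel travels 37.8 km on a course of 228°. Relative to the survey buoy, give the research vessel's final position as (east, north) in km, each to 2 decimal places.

(-28.09, -25.29)

Leg 1 (228°, 37.8 km): east 37.8 sin 228° = -28.09, north 37.8 cos 228° = -25.29
Summing: -28.09 km east, -25.29 km north → (-28.09, -25.29).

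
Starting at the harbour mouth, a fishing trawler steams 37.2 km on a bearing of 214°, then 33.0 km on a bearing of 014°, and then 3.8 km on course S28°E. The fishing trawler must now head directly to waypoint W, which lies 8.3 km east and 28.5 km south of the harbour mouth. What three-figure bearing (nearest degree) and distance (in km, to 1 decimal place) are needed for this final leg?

Leg 1 (214°, 37.2 km): east 37.2 sin 214° = -20.80, north 37.2 cos 214° = -30.84
Leg 2 (014°, 33.0 km): east 33.0 sin 14° = 7.98, north 33.0 cos 14° = 32.02
Leg 3 (S28°E, 3.8 km): east 3.8 sin 152° = 1.78, north 3.8 cos 152° = -3.36
Current position: (-11.03, -2.18). Target: (8.3, -28.5). Remaining: Δeast = 19.33, Δnorth = -26.32.
Bearing = atan2(19.33, -26.32) mod 360° = 143.70°; distance = √((19.33)² + (-26.32)²) = 32.662 km.

144°, 32.7 km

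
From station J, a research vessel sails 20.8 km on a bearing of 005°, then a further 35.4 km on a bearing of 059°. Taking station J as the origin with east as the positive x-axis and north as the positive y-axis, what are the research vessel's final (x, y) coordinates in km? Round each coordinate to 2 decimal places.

(32.16, 38.95)

Leg 1 (005°, 20.8 km): east 20.8 sin 5° = 1.81, north 20.8 cos 5° = 20.72
Leg 2 (059°, 35.4 km): east 35.4 sin 59° = 30.34, north 35.4 cos 59° = 18.23
Summing: 32.16 km east, 38.95 km north → (32.16, 38.95).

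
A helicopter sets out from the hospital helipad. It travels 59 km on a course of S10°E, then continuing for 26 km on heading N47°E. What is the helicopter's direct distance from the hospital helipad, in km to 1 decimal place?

49.9 km

Leg 1 (S10°E, 59 km): east 59 sin 170° = 10.25, north 59 cos 170° = -58.10
Leg 2 (N47°E, 26 km): east 26 sin 47° = 19.02, north 26 cos 47° = 17.73
Net: 29.26 east, -40.37 north. Distance = √((29.26)² + (-40.37)²) = 49.860 km.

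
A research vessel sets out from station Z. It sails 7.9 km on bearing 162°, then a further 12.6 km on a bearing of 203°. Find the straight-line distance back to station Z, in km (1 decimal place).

19.3 km

Leg 1 (162°, 7.9 km): east 7.9 sin 162° = 2.44, north 7.9 cos 162° = -7.51
Leg 2 (203°, 12.6 km): east 12.6 sin 203° = -4.92, north 12.6 cos 203° = -11.60
Net: -2.48 east, -19.11 north. Distance = √((-2.48)² + (-19.11)²) = 19.272 km.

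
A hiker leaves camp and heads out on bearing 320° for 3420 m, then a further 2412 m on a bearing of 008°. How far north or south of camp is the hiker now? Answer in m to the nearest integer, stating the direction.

Leg 1 (320°, 3420 m): east 3420 sin 320° = -2198.33, north 3420 cos 320° = 2619.87
Leg 2 (008°, 2412 m): east 2412 sin 8° = 335.69, north 2412 cos 8° = 2388.53
Net north component: 5008.40 m.

5008 m north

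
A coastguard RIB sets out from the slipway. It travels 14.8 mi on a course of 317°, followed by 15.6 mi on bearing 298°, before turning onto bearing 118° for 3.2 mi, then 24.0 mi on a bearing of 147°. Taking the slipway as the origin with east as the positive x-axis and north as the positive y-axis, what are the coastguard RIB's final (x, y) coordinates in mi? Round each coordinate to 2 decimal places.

Leg 1 (317°, 14.8 mi): east 14.8 sin 317° = -10.09, north 14.8 cos 317° = 10.82
Leg 2 (298°, 15.6 mi): east 15.6 sin 298° = -13.77, north 15.6 cos 298° = 7.32
Leg 3 (118°, 3.2 mi): east 3.2 sin 118° = 2.83, north 3.2 cos 118° = -1.50
Leg 4 (147°, 24.0 mi): east 24.0 sin 147° = 13.07, north 24.0 cos 147° = -20.13
Summing: -7.97 mi east, -3.48 mi north → (-7.97, -3.48).

(-7.97, -3.48)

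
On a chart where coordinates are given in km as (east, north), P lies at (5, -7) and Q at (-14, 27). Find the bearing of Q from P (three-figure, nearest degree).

331°

Δeast = -14 − 5 = -19.00; Δnorth = 27 − -7 = 34.00.
Bearing = atan2(Δeast, Δnorth) mod 360° = 330.80° ≈ 331°.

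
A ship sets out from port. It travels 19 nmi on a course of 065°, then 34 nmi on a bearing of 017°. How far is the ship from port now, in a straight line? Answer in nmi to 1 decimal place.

Leg 1 (065°, 19 nmi): east 19 sin 65° = 17.22, north 19 cos 65° = 8.03
Leg 2 (017°, 34 nmi): east 34 sin 17° = 9.94, north 34 cos 17° = 32.51
Net: 27.16 east, 40.54 north. Distance = √((27.16)² + (40.54)²) = 48.801 nmi.

48.8 nmi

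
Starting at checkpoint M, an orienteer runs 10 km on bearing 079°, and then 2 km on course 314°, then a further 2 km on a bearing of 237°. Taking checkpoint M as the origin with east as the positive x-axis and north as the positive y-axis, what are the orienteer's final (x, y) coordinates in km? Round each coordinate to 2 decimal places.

Leg 1 (079°, 10 km): east 10 sin 79° = 9.82, north 10 cos 79° = 1.91
Leg 2 (314°, 2 km): east 2 sin 314° = -1.44, north 2 cos 314° = 1.39
Leg 3 (237°, 2 km): east 2 sin 237° = -1.68, north 2 cos 237° = -1.09
Summing: 6.70 km east, 2.21 km north → (6.70, 2.21).

(6.70, 2.21)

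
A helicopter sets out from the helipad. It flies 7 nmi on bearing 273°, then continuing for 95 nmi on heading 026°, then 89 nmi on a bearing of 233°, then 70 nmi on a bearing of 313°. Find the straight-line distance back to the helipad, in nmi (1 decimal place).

118.6 nmi

Leg 1 (273°, 7 nmi): east 7 sin 273° = -6.99, north 7 cos 273° = 0.37
Leg 2 (026°, 95 nmi): east 95 sin 26° = 41.65, north 95 cos 26° = 85.39
Leg 3 (233°, 89 nmi): east 89 sin 233° = -71.08, north 89 cos 233° = -53.56
Leg 4 (313°, 70 nmi): east 70 sin 313° = -51.19, north 70 cos 313° = 47.74
Net: -87.62 east, 79.93 north. Distance = √((-87.62)² + (79.93)²) = 118.599 nmi.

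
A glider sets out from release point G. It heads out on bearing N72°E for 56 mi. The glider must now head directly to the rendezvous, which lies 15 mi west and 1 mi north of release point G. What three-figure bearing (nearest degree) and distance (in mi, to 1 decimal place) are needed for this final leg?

257°, 70.2 mi

Leg 1 (N72°E, 56 mi): east 56 sin 72° = 53.26, north 56 cos 72° = 17.30
Current position: (53.26, 17.30). Target: (-15, 1). Remaining: Δeast = -68.26, Δnorth = -16.30.
Bearing = atan2(-68.26, -16.30) mod 360° = 256.57°; distance = √((-68.26)² + (-16.30)²) = 70.180 mi.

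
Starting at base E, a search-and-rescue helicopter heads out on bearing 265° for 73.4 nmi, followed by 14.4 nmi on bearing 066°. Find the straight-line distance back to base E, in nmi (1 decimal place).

60.0 nmi

Leg 1 (265°, 73.4 nmi): east 73.4 sin 265° = -73.12, north 73.4 cos 265° = -6.40
Leg 2 (066°, 14.4 nmi): east 14.4 sin 66° = 13.16, north 14.4 cos 66° = 5.86
Net: -59.97 east, -0.54 north. Distance = √((-59.97)² + (-0.54)²) = 59.968 nmi.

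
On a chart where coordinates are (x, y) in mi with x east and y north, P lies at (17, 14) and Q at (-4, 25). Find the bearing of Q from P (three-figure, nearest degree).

298°

Δeast = -4 − 17 = -21.00; Δnorth = 25 − 14 = 11.00.
Bearing = atan2(Δeast, Δnorth) mod 360° = 297.65° ≈ 298°.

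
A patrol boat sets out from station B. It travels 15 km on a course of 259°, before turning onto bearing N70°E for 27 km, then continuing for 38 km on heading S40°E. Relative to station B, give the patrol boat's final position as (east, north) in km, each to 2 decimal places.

Leg 1 (259°, 15 km): east 15 sin 259° = -14.72, north 15 cos 259° = -2.86
Leg 2 (N70°E, 27 km): east 27 sin 70° = 25.37, north 27 cos 70° = 9.23
Leg 3 (S40°E, 38 km): east 38 sin 140° = 24.43, north 38 cos 140° = -29.11
Summing: 35.07 km east, -22.74 km north → (35.07, -22.74).

(35.07, -22.74)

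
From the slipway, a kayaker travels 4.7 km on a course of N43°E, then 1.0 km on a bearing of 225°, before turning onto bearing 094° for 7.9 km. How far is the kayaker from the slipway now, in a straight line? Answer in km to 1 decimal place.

Leg 1 (N43°E, 4.7 km): east 4.7 sin 43° = 3.21, north 4.7 cos 43° = 3.44
Leg 2 (225°, 1.0 km): east 1.0 sin 225° = -0.71, north 1.0 cos 225° = -0.71
Leg 3 (094°, 7.9 km): east 7.9 sin 94° = 7.88, north 7.9 cos 94° = -0.55
Net: 10.38 east, 2.18 north. Distance = √((10.38)² + (2.18)²) = 10.605 km.

10.6 km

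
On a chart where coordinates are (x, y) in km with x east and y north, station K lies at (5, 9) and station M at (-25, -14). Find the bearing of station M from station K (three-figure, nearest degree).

Δeast = -25 − 5 = -30.00; Δnorth = -14 − 9 = -23.00.
Bearing = atan2(Δeast, Δnorth) mod 360° = 232.52° ≈ 233°.

233°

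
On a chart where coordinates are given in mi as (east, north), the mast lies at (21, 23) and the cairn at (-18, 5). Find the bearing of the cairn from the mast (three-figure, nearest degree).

245°

Δeast = -18 − 21 = -39.00; Δnorth = 5 − 23 = -18.00.
Bearing = atan2(Δeast, Δnorth) mod 360° = 245.22° ≈ 245°.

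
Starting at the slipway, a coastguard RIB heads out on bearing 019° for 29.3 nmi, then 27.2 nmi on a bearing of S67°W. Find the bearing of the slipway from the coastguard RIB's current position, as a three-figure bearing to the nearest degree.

138°

Leg 1 (019°, 29.3 nmi): east 29.3 sin 19° = 9.54, north 29.3 cos 19° = 27.70
Leg 2 (S67°W, 27.2 nmi): east 27.2 sin 247° = -25.04, north 27.2 cos 247° = -10.63
Net displacement: -15.50 east, 17.08 north. Direction back to start is (15.50, -17.08): bearing = atan2(15.50, -17.08) mod 360° = 137.77° ≈ 138°.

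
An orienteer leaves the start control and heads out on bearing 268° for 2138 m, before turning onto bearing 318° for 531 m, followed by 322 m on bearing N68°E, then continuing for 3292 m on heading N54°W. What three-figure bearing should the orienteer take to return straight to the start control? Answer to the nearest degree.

116°

Leg 1 (268°, 2138 m): east 2138 sin 268° = -2136.70, north 2138 cos 268° = -74.62
Leg 2 (318°, 531 m): east 531 sin 318° = -355.31, north 531 cos 318° = 394.61
Leg 3 (N68°E, 322 m): east 322 sin 68° = 298.55, north 322 cos 68° = 120.62
Leg 4 (N54°W, 3292 m): east 3292 sin 306° = -2663.28, north 3292 cos 306° = 1934.99
Net displacement: -4856.74 east, 2375.61 north. Direction back to start is (4856.74, -2375.61): bearing = atan2(4856.74, -2375.61) mod 360° = 116.06° ≈ 116°.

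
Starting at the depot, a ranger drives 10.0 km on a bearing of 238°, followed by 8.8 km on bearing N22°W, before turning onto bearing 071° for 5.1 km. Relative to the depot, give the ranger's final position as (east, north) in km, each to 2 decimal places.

Leg 1 (238°, 10.0 km): east 10.0 sin 238° = -8.48, north 10.0 cos 238° = -5.30
Leg 2 (N22°W, 8.8 km): east 8.8 sin 338° = -3.30, north 8.8 cos 338° = 8.16
Leg 3 (071°, 5.1 km): east 5.1 sin 71° = 4.82, north 5.1 cos 71° = 1.66
Summing: -6.95 km east, 4.52 km north → (-6.95, 4.52).

(-6.95, 4.52)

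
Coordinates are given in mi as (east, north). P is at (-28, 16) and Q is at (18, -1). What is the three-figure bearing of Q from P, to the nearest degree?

Δeast = 18 − -28 = 46.00; Δnorth = -1 − 16 = -17.00.
Bearing = atan2(Δeast, Δnorth) mod 360° = 110.28° ≈ 110°.

110°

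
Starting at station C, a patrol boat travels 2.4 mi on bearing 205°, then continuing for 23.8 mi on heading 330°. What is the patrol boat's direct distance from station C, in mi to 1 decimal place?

22.5 mi

Leg 1 (205°, 2.4 mi): east 2.4 sin 205° = -1.01, north 2.4 cos 205° = -2.18
Leg 2 (330°, 23.8 mi): east 23.8 sin 330° = -11.90, north 23.8 cos 330° = 20.61
Net: -12.91 east, 18.44 north. Distance = √((-12.91)² + (18.44)²) = 22.509 mi.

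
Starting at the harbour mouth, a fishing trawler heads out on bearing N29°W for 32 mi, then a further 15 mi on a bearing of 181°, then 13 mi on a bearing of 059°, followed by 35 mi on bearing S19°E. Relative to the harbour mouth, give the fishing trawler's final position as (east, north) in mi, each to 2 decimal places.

(6.76, -13.41)

Leg 1 (N29°W, 32 mi): east 32 sin 331° = -15.51, north 32 cos 331° = 27.99
Leg 2 (181°, 15 mi): east 15 sin 181° = -0.26, north 15 cos 181° = -15.00
Leg 3 (059°, 13 mi): east 13 sin 59° = 11.14, north 13 cos 59° = 6.70
Leg 4 (S19°E, 35 mi): east 35 sin 161° = 11.39, north 35 cos 161° = -33.09
Summing: 6.76 mi east, -13.41 mi north → (6.76, -13.41).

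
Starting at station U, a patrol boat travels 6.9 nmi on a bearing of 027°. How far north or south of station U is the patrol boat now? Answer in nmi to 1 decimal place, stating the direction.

Leg 1 (027°, 6.9 nmi): east 6.9 sin 27° = 3.13, north 6.9 cos 27° = 6.15
Net north component: 6.15 nmi.

6.1 nmi north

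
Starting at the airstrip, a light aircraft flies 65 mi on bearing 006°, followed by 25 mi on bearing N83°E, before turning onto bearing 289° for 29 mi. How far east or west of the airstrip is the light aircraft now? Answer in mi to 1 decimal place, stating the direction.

4.2 mi east

Leg 1 (006°, 65 mi): east 65 sin 6° = 6.79, north 65 cos 6° = 64.64
Leg 2 (N83°E, 25 mi): east 25 sin 83° = 24.81, north 25 cos 83° = 3.05
Leg 3 (289°, 29 mi): east 29 sin 289° = -27.42, north 29 cos 289° = 9.44
Net east component: 4.19 mi.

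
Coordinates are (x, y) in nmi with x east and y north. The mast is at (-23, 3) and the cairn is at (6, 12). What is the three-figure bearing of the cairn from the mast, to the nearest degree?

Δeast = 6 − -23 = 29.00; Δnorth = 12 − 3 = 9.00.
Bearing = atan2(Δeast, Δnorth) mod 360° = 72.76° ≈ 073°.

073°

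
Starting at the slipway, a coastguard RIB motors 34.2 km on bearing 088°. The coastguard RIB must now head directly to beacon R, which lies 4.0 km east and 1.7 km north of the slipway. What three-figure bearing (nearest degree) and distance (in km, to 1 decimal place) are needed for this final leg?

Leg 1 (088°, 34.2 km): east 34.2 sin 88° = 34.18, north 34.2 cos 88° = 1.19
Current position: (34.18, 1.19). Target: (4.0, 1.7). Remaining: Δeast = -30.18, Δnorth = 0.51.
Bearing = atan2(-30.18, 0.51) mod 360° = 270.96°; distance = √((-30.18)² + (0.51)²) = 30.183 km.

271°, 30.2 km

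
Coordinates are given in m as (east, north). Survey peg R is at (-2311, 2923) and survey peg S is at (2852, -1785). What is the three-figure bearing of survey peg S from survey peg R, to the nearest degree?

132°

Δeast = 2852 − -2311 = 5163.00; Δnorth = -1785 − 2923 = -4708.00.
Bearing = atan2(Δeast, Δnorth) mod 360° = 132.36° ≈ 132°.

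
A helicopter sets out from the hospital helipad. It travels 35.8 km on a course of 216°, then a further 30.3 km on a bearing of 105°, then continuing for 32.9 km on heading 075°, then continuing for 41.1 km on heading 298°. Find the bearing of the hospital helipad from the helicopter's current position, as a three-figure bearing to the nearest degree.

Leg 1 (216°, 35.8 km): east 35.8 sin 216° = -21.04, north 35.8 cos 216° = -28.96
Leg 2 (105°, 30.3 km): east 30.3 sin 105° = 29.27, north 30.3 cos 105° = -7.84
Leg 3 (075°, 32.9 km): east 32.9 sin 75° = 31.78, north 32.9 cos 75° = 8.52
Leg 4 (298°, 41.1 km): east 41.1 sin 298° = -36.29, north 41.1 cos 298° = 19.30
Net displacement: 3.71 east, -8.99 north. Direction back to start is (-3.71, 8.99): bearing = atan2(-3.71, 8.99) mod 360° = 337.56° ≈ 338°.

338°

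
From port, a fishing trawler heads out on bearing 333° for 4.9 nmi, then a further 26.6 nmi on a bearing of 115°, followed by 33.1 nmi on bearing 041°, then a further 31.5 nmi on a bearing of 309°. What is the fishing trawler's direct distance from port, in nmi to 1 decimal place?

42.5 nmi

Leg 1 (333°, 4.9 nmi): east 4.9 sin 333° = -2.22, north 4.9 cos 333° = 4.37
Leg 2 (115°, 26.6 nmi): east 26.6 sin 115° = 24.11, north 26.6 cos 115° = -11.24
Leg 3 (041°, 33.1 nmi): east 33.1 sin 41° = 21.72, north 33.1 cos 41° = 24.98
Leg 4 (309°, 31.5 nmi): east 31.5 sin 309° = -24.48, north 31.5 cos 309° = 19.82
Net: 19.12 east, 37.93 north. Distance = √((19.12)² + (37.93)²) = 42.475 nmi.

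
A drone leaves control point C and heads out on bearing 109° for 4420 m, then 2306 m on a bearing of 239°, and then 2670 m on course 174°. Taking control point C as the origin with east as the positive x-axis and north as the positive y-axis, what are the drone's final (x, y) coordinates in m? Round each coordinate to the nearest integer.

(2482, -5282)

Leg 1 (109°, 4420 m): east 4420 sin 109° = 4179.19, north 4420 cos 109° = -1439.01
Leg 2 (239°, 2306 m): east 2306 sin 239° = -1976.63, north 2306 cos 239° = -1187.68
Leg 3 (174°, 2670 m): east 2670 sin 174° = 279.09, north 2670 cos 174° = -2655.37
Summing: 2481.66 m east, -5282.06 m north → (2482, -5282).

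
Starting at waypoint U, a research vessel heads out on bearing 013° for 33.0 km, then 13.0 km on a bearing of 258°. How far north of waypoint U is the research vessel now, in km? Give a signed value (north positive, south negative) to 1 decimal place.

Leg 1 (013°, 33.0 km): east 33.0 sin 13° = 7.42, north 33.0 cos 13° = 32.15
Leg 2 (258°, 13.0 km): east 13.0 sin 258° = -12.72, north 13.0 cos 258° = -2.70
Net north component: 29.45 km.

29.5 km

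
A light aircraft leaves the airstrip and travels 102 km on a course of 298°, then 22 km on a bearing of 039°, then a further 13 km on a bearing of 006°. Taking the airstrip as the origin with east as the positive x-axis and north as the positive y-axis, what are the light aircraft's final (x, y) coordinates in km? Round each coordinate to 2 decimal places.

Leg 1 (298°, 102 km): east 102 sin 298° = -90.06, north 102 cos 298° = 47.89
Leg 2 (039°, 22 km): east 22 sin 39° = 13.85, north 22 cos 39° = 17.10
Leg 3 (006°, 13 km): east 13 sin 6° = 1.36, north 13 cos 6° = 12.93
Summing: -74.86 km east, 77.91 km north → (-74.86, 77.91).

(-74.86, 77.91)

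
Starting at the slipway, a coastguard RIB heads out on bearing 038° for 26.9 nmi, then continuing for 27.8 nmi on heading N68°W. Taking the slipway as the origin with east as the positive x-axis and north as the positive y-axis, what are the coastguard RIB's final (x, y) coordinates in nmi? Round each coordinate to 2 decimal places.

(-9.21, 31.61)

Leg 1 (038°, 26.9 nmi): east 26.9 sin 38° = 16.56, north 26.9 cos 38° = 21.20
Leg 2 (N68°W, 27.8 nmi): east 27.8 sin 292° = -25.78, north 27.8 cos 292° = 10.41
Summing: -9.21 nmi east, 31.61 nmi north → (-9.21, 31.61).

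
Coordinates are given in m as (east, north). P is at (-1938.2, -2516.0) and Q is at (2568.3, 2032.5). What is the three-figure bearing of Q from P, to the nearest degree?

045°

Δeast = 2568.3 − -1938.2 = 4506.50; Δnorth = 2032.5 − -2516.0 = 4548.50.
Bearing = atan2(Δeast, Δnorth) mod 360° = 44.73° ≈ 045°.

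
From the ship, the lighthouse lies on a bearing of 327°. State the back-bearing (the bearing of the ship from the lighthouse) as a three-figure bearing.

147°

Back-bearing = 327° − 180° = 147°.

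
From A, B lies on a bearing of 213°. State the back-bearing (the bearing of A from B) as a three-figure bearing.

Back-bearing = 213° − 180° = 033°.

033°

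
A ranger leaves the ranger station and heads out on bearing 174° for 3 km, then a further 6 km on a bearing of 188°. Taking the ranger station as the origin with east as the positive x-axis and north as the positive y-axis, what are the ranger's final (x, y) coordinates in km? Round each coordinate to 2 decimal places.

(-0.52, -8.93)

Leg 1 (174°, 3 km): east 3 sin 174° = 0.31, north 3 cos 174° = -2.98
Leg 2 (188°, 6 km): east 6 sin 188° = -0.84, north 6 cos 188° = -5.94
Summing: -0.52 km east, -8.93 km north → (-0.52, -8.93).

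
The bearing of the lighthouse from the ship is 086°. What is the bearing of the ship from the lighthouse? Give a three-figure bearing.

266°

Back-bearing = 086° + 180° = 266°.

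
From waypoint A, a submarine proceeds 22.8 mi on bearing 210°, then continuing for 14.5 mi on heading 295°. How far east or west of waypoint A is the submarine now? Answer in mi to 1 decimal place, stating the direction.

24.5 mi west

Leg 1 (210°, 22.8 mi): east 22.8 sin 210° = -11.40, north 22.8 cos 210° = -19.75
Leg 2 (295°, 14.5 mi): east 14.5 sin 295° = -13.14, north 14.5 cos 295° = 6.13
Net east component: -24.54 mi.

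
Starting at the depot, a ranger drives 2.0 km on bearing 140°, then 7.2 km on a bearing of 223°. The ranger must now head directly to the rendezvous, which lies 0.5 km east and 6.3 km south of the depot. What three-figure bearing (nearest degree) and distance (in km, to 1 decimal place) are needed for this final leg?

083°, 4.2 km

Leg 1 (140°, 2.0 km): east 2.0 sin 140° = 1.29, north 2.0 cos 140° = -1.53
Leg 2 (223°, 7.2 km): east 7.2 sin 223° = -4.91, north 7.2 cos 223° = -5.27
Current position: (-3.62, -6.80). Target: (0.5, -6.3). Remaining: Δeast = 4.12, Δnorth = 0.50.
Bearing = atan2(4.12, 0.50) mod 360° = 83.12°; distance = √((4.12)² + (0.50)²) = 4.155 km.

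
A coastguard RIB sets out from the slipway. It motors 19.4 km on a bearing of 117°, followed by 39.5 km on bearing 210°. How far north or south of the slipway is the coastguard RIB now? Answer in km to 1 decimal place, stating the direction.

43.0 km south

Leg 1 (117°, 19.4 km): east 19.4 sin 117° = 17.29, north 19.4 cos 117° = -8.81
Leg 2 (210°, 39.5 km): east 39.5 sin 210° = -19.75, north 39.5 cos 210° = -34.21
Net north component: -43.02 km.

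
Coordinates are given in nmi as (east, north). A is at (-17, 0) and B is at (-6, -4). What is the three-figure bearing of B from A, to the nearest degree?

110°

Δeast = -6 − -17 = 11.00; Δnorth = -4 − 0 = -4.00.
Bearing = atan2(Δeast, Δnorth) mod 360° = 109.98° ≈ 110°.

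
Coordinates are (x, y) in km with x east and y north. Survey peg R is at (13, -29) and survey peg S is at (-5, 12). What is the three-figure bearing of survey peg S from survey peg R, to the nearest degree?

Δeast = -5 − 13 = -18.00; Δnorth = 12 − -29 = 41.00.
Bearing = atan2(Δeast, Δnorth) mod 360° = 336.30° ≈ 336°.

336°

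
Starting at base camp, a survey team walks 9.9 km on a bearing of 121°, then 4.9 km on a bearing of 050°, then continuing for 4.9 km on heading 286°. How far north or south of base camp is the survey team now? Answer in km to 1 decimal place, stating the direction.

0.6 km south

Leg 1 (121°, 9.9 km): east 9.9 sin 121° = 8.49, north 9.9 cos 121° = -5.10
Leg 2 (050°, 4.9 km): east 4.9 sin 50° = 3.75, north 4.9 cos 50° = 3.15
Leg 3 (286°, 4.9 km): east 4.9 sin 286° = -4.71, north 4.9 cos 286° = 1.35
Net north component: -0.60 km.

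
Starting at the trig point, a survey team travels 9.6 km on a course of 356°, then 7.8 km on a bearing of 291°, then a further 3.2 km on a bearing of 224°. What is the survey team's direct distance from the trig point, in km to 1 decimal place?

14.3 km

Leg 1 (356°, 9.6 km): east 9.6 sin 356° = -0.67, north 9.6 cos 356° = 9.58
Leg 2 (291°, 7.8 km): east 7.8 sin 291° = -7.28, north 7.8 cos 291° = 2.80
Leg 3 (224°, 3.2 km): east 3.2 sin 224° = -2.22, north 3.2 cos 224° = -2.30
Net: -10.17 east, 10.07 north. Distance = √((-10.17)² + (10.07)²) = 14.315 km.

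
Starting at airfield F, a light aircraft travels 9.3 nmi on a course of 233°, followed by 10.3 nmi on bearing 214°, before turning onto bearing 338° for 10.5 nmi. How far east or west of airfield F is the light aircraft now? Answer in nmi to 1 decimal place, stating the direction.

17.1 nmi west

Leg 1 (233°, 9.3 nmi): east 9.3 sin 233° = -7.43, north 9.3 cos 233° = -5.60
Leg 2 (214°, 10.3 nmi): east 10.3 sin 214° = -5.76, north 10.3 cos 214° = -8.54
Leg 3 (338°, 10.5 nmi): east 10.5 sin 338° = -3.93, north 10.5 cos 338° = 9.74
Net east component: -17.12 nmi.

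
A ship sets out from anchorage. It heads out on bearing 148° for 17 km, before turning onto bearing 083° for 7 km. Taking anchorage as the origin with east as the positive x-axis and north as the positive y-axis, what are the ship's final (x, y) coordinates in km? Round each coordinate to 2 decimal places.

Leg 1 (148°, 17 km): east 17 sin 148° = 9.01, north 17 cos 148° = -14.42
Leg 2 (083°, 7 km): east 7 sin 83° = 6.95, north 7 cos 83° = 0.85
Summing: 15.96 km east, -13.56 km north → (15.96, -13.56).

(15.96, -13.56)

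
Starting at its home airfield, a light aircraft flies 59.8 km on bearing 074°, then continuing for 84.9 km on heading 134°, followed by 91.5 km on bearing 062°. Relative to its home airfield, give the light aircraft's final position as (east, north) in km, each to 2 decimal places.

Leg 1 (074°, 59.8 km): east 59.8 sin 74° = 57.48, north 59.8 cos 74° = 16.48
Leg 2 (134°, 84.9 km): east 84.9 sin 134° = 61.07, north 84.9 cos 134° = -58.98
Leg 3 (062°, 91.5 km): east 91.5 sin 62° = 80.79, north 91.5 cos 62° = 42.96
Summing: 199.35 km east, 0.46 km north → (199.35, 0.46).

(199.35, 0.46)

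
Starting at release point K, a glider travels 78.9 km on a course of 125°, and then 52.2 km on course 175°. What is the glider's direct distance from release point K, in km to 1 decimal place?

119.4 km

Leg 1 (125°, 78.9 km): east 78.9 sin 125° = 64.63, north 78.9 cos 125° = -45.26
Leg 2 (175°, 52.2 km): east 52.2 sin 175° = 4.55, north 52.2 cos 175° = -52.00
Net: 69.18 east, -97.26 north. Distance = √((69.18)² + (-97.26)²) = 119.352 km.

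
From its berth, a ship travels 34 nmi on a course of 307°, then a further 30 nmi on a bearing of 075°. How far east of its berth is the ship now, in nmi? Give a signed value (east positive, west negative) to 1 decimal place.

1.8 nmi

Leg 1 (307°, 34 nmi): east 34 sin 307° = -27.15, north 34 cos 307° = 20.46
Leg 2 (075°, 30 nmi): east 30 sin 75° = 28.98, north 30 cos 75° = 7.76
Net east component: 1.82 nmi.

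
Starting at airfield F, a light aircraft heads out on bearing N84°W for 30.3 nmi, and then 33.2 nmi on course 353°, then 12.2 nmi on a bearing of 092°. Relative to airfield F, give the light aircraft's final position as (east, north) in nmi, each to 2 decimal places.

(-21.99, 35.69)

Leg 1 (N84°W, 30.3 nmi): east 30.3 sin 276° = -30.13, north 30.3 cos 276° = 3.17
Leg 2 (353°, 33.2 nmi): east 33.2 sin 353° = -4.05, north 33.2 cos 353° = 32.95
Leg 3 (092°, 12.2 nmi): east 12.2 sin 92° = 12.19, north 12.2 cos 92° = -0.43
Summing: -21.99 nmi east, 35.69 nmi north → (-21.99, 35.69).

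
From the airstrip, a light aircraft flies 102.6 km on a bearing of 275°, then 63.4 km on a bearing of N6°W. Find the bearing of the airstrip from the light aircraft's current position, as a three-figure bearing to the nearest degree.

123°

Leg 1 (275°, 102.6 km): east 102.6 sin 275° = -102.21, north 102.6 cos 275° = 8.94
Leg 2 (N6°W, 63.4 km): east 63.4 sin 354° = -6.63, north 63.4 cos 354° = 63.05
Net displacement: -108.84 east, 71.99 north. Direction back to start is (108.84, -71.99): bearing = atan2(108.84, -71.99) mod 360° = 123.48° ≈ 123°.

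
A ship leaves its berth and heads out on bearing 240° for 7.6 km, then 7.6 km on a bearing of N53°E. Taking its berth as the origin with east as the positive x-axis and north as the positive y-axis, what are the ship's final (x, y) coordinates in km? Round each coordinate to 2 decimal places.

Leg 1 (240°, 7.6 km): east 7.6 sin 240° = -6.58, north 7.6 cos 240° = -3.80
Leg 2 (N53°E, 7.6 km): east 7.6 sin 53° = 6.07, north 7.6 cos 53° = 4.57
Summing: -0.51 km east, 0.77 km north → (-0.51, 0.77).

(-0.51, 0.77)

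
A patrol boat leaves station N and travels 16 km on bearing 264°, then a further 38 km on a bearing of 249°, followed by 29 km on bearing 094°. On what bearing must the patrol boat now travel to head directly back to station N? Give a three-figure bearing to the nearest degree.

Leg 1 (264°, 16 km): east 16 sin 264° = -15.91, north 16 cos 264° = -1.67
Leg 2 (249°, 38 km): east 38 sin 249° = -35.48, north 38 cos 249° = -13.62
Leg 3 (094°, 29 km): east 29 sin 94° = 28.93, north 29 cos 94° = -2.02
Net displacement: -22.46 east, -17.31 north. Direction back to start is (22.46, 17.31): bearing = atan2(22.46, 17.31) mod 360° = 52.37° ≈ 052°.

052°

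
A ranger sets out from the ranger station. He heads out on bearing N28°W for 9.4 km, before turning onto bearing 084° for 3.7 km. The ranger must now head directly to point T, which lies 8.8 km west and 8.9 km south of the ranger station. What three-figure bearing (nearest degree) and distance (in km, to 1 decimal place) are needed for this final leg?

Leg 1 (N28°W, 9.4 km): east 9.4 sin 332° = -4.41, north 9.4 cos 332° = 8.30
Leg 2 (084°, 3.7 km): east 3.7 sin 84° = 3.68, north 3.7 cos 84° = 0.39
Current position: (-0.73, 8.69). Target: (-8.8, -8.9). Remaining: Δeast = -8.07, Δnorth = -17.59.
Bearing = atan2(-8.07, -17.59) mod 360° = 204.64°; distance = √((-8.07)² + (-17.59)²) = 19.348 km.

205°, 19.3 km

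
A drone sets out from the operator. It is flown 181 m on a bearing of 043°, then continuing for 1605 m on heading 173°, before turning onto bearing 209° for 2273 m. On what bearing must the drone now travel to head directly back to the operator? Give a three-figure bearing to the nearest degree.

Leg 1 (043°, 181 m): east 181 sin 43° = 123.44, north 181 cos 43° = 132.38
Leg 2 (173°, 1605 m): east 1605 sin 173° = 195.60, north 1605 cos 173° = -1593.04
Leg 3 (209°, 2273 m): east 2273 sin 209° = -1101.97, north 2273 cos 209° = -1988.01
Net displacement: -782.93 east, -3448.67 north. Direction back to start is (782.93, 3448.67): bearing = atan2(782.93, 3448.67) mod 360° = 12.79° ≈ 013°.

013°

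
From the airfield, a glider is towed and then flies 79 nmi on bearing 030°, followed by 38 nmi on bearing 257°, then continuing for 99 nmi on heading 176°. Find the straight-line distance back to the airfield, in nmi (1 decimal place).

40.0 nmi

Leg 1 (030°, 79 nmi): east 79 sin 30° = 39.50, north 79 cos 30° = 68.42
Leg 2 (257°, 38 nmi): east 38 sin 257° = -37.03, north 38 cos 257° = -8.55
Leg 3 (176°, 99 nmi): east 99 sin 176° = 6.91, north 99 cos 176° = -98.76
Net: 9.38 east, -38.89 north. Distance = √((9.38)² + (-38.89)²) = 40.006 nmi.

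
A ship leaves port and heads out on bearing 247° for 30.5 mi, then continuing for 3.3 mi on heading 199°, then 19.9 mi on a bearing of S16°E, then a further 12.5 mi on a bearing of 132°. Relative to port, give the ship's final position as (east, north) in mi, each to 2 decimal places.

Leg 1 (247°, 30.5 mi): east 30.5 sin 247° = -28.08, north 30.5 cos 247° = -11.92
Leg 2 (199°, 3.3 mi): east 3.3 sin 199° = -1.07, north 3.3 cos 199° = -3.12
Leg 3 (S16°E, 19.9 mi): east 19.9 sin 164° = 5.49, north 19.9 cos 164° = -19.13
Leg 4 (132°, 12.5 mi): east 12.5 sin 132° = 9.29, north 12.5 cos 132° = -8.36
Summing: -14.38 mi east, -42.53 mi north → (-14.38, -42.53).

(-14.38, -42.53)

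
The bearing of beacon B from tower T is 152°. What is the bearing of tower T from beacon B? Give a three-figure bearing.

332°

Back-bearing = 152° + 180° = 332°.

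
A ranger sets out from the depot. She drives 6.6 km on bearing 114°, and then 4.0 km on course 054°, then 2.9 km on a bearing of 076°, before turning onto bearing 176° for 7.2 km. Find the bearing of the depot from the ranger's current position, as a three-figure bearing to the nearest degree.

298°

Leg 1 (114°, 6.6 km): east 6.6 sin 114° = 6.03, north 6.6 cos 114° = -2.68
Leg 2 (054°, 4.0 km): east 4.0 sin 54° = 3.24, north 4.0 cos 54° = 2.35
Leg 3 (076°, 2.9 km): east 2.9 sin 76° = 2.81, north 2.9 cos 76° = 0.70
Leg 4 (176°, 7.2 km): east 7.2 sin 176° = 0.50, north 7.2 cos 176° = -7.18
Net displacement: 12.58 east, -6.81 north. Direction back to start is (-12.58, 6.81): bearing = atan2(-12.58, 6.81) mod 360° = 298.44° ≈ 298°.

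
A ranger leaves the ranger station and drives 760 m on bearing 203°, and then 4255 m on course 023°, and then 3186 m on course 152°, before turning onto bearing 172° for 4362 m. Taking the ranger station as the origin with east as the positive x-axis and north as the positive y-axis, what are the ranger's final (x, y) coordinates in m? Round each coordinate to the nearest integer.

(3468, -3915)

Leg 1 (203°, 760 m): east 760 sin 203° = -296.96, north 760 cos 203° = -699.58
Leg 2 (023°, 4255 m): east 4255 sin 23° = 1662.56, north 4255 cos 23° = 3916.75
Leg 3 (152°, 3186 m): east 3186 sin 152° = 1495.74, north 3186 cos 152° = -2813.07
Leg 4 (172°, 4362 m): east 4362 sin 172° = 607.07, north 4362 cos 172° = -4319.55
Summing: 3468.41 m east, -3915.46 m north → (3468, -3915).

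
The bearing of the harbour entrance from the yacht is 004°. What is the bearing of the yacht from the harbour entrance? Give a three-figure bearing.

Back-bearing = 004° + 180° = 184°.

184°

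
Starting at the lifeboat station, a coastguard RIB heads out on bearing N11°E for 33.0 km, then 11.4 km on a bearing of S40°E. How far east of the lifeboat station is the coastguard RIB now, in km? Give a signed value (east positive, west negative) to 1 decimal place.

Leg 1 (N11°E, 33.0 km): east 33.0 sin 11° = 6.30, north 33.0 cos 11° = 32.39
Leg 2 (S40°E, 11.4 km): east 11.4 sin 140° = 7.33, north 11.4 cos 140° = -8.73
Net east component: 13.62 km.

13.6 km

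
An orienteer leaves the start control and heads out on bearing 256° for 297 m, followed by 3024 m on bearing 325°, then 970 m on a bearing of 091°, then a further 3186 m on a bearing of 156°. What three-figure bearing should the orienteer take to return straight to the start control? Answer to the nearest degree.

Leg 1 (256°, 297 m): east 297 sin 256° = -288.18, north 297 cos 256° = -71.85
Leg 2 (325°, 3024 m): east 3024 sin 325° = -1734.50, north 3024 cos 325° = 2477.12
Leg 3 (091°, 970 m): east 970 sin 91° = 969.85, north 970 cos 91° = -16.93
Leg 4 (156°, 3186 m): east 3186 sin 156° = 1295.86, north 3186 cos 156° = -2910.56
Net displacement: 243.04 east, -522.22 north. Direction back to start is (-243.04, 522.22): bearing = atan2(-243.04, 522.22) mod 360° = 335.04° ≈ 335°.

335°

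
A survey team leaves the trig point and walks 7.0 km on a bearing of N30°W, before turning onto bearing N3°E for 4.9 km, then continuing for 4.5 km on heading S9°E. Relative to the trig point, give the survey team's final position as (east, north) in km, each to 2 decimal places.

Leg 1 (N30°W, 7.0 km): east 7.0 sin 330° = -3.50, north 7.0 cos 330° = 6.06
Leg 2 (N3°E, 4.9 km): east 4.9 sin 3° = 0.26, north 4.9 cos 3° = 4.89
Leg 3 (S9°E, 4.5 km): east 4.5 sin 171° = 0.70, north 4.5 cos 171° = -4.44
Summing: -2.54 km east, 6.51 km north → (-2.54, 6.51).

(-2.54, 6.51)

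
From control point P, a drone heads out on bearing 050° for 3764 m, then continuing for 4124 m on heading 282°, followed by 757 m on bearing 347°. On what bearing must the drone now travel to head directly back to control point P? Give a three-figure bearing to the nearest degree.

162°

Leg 1 (050°, 3764 m): east 3764 sin 50° = 2883.39, north 3764 cos 50° = 2419.45
Leg 2 (282°, 4124 m): east 4124 sin 282° = -4033.88, north 4124 cos 282° = 857.43
Leg 3 (347°, 757 m): east 757 sin 347° = -170.29, north 757 cos 347° = 737.60
Net displacement: -1320.78 east, 4014.48 north. Direction back to start is (1320.78, -4014.48): bearing = atan2(1320.78, -4014.48) mod 360° = 161.79° ≈ 162°.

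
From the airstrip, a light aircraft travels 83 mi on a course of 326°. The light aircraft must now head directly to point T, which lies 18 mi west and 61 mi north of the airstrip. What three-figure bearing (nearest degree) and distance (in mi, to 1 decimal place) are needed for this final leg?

Leg 1 (326°, 83 mi): east 83 sin 326° = -46.41, north 83 cos 326° = 68.81
Current position: (-46.41, 68.81). Target: (-18, 61). Remaining: Δeast = 28.41, Δnorth = -7.81.
Bearing = atan2(28.41, -7.81) mod 360° = 105.37°; distance = √((28.41)² + (-7.81)²) = 29.467 mi.

105°, 29.5 mi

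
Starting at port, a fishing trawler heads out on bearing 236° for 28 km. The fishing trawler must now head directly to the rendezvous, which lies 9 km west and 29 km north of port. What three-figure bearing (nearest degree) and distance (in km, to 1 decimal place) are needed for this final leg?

018°, 46.9 km

Leg 1 (236°, 28 km): east 28 sin 236° = -23.21, north 28 cos 236° = -15.66
Current position: (-23.21, -15.66). Target: (-9, 29). Remaining: Δeast = 14.21, Δnorth = 44.66.
Bearing = atan2(14.21, 44.66) mod 360° = 17.65°; distance = √((14.21)² + (44.66)²) = 46.865 km.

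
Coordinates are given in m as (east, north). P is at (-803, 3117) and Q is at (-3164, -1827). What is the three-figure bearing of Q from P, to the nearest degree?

206°

Δeast = -3164 − -803 = -2361.00; Δnorth = -1827 − 3117 = -4944.00.
Bearing = atan2(Δeast, Δnorth) mod 360° = 205.53° ≈ 206°.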